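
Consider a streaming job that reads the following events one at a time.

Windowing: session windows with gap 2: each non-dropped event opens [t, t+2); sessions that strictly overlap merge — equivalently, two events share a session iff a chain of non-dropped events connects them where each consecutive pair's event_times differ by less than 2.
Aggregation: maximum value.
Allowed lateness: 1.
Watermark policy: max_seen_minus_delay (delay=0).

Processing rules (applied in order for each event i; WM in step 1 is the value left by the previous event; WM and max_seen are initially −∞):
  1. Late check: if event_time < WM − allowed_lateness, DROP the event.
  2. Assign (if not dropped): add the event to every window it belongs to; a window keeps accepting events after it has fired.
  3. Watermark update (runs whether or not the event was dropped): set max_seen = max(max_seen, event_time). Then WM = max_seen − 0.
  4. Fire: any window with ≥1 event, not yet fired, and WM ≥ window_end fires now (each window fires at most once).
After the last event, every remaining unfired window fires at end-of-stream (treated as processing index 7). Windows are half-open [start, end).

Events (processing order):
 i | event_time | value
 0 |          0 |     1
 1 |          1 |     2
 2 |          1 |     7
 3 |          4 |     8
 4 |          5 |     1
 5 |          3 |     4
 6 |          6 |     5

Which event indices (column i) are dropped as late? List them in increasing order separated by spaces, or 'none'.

i=0 t=0 v=1: → [0,2); WM=0
i=1 t=1 v=2: → [0,3); WM=1
i=2 t=1 v=7: → [0,3); WM=1
i=3 t=4 v=8: → [4,6); WM=4
i=4 t=5 v=1: → [4,7); WM=5
i=5 t=3 v=4: DROP (t<5-1); WM=5
i=6 t=6 v=5: → [4,8); WM=6

5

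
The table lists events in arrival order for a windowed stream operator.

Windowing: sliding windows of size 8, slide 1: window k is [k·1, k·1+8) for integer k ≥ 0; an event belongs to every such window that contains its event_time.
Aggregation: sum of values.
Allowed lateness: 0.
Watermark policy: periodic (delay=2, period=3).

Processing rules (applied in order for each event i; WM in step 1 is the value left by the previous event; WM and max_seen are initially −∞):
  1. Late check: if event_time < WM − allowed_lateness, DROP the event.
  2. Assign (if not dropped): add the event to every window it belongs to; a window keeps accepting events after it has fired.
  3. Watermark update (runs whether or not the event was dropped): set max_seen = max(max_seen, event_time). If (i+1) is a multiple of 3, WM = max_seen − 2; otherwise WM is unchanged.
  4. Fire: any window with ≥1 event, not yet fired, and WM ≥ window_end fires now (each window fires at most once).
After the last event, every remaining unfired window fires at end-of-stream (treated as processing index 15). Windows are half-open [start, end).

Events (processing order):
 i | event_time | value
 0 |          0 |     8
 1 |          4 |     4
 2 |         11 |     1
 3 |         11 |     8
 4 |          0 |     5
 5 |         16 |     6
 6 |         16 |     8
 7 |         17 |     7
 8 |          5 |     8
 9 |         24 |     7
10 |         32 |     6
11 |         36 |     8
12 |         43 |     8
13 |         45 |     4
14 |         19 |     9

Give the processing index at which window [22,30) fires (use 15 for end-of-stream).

i=0 t=0 v=8: → [0,8); WM=−∞
i=1 t=4 v=4: → [4,12),[3,11),[2,10),[1,9),[0,8); WM=−∞
i=2 t=11 v=1: → [11,19),[10,18),[9,17),[8,16),[7,15),[6,14),[5,13),[4,12); WM=9; [0,8) fires=12 [1,9) fires=4
i=3 t=11 v=8: → [11,19),[10,18),[9,17),[8,16),[7,15),[6,14),[5,13),[4,12); WM=9
i=4 t=0 v=5: DROP (t<9-0); WM=9
i=5 t=16 v=6: → [16,24),[15,23),[14,22),[13,21),[12,20),[11,19),[10,18),[9,17); WM=14; [2,10) fires=4 [3,11) fires=4 [4,12) fires=13 [5,13) fires=9 [6,14) fires=9
i=6 t=16 v=8: → [16,24),[15,23),[14,22),[13,21),[12,20),[11,19),[10,18),[9,17); WM=14
i=7 t=17 v=7: → [17,25),[16,24),[15,23),[14,22),[13,21),[12,20),[11,19),[10,18); WM=14
i=8 t=5 v=8: DROP (t<14-0); WM=15; [7,15) fires=9
i=9 t=24 v=7: → [24,32),[23,31),[22,30),[21,29),[20,28),[19,27),[18,26),[17,25); WM=15
i=10 t=32 v=6: → [32,40),[31,39),[30,38),[29,37),[28,36),[27,35),[26,34),[25,33); WM=15
i=11 t=36 v=8: → [36,44),[35,43),[34,42),[33,41),[32,40),[31,39),[30,38),[29,37); WM=34; [8,16) fires=9 [9,17) fires=23 [10,18) fires=30 [11,19) fires=30 [12,20) fires=21 [13,21) fires=21 [14,22) fires=21 [15,23) fires=21 [16,24) fires=21 [17,25) fires=14 [18,26) fires=7 [19,27) fires=7 [20,28) fires=7 [21,29) fires=7 [22,30) fires=7 [23,31) fires=7 [24,32) fires=7 [25,33) fires=6 [26,34) fires=6
i=12 t=43 v=8: → [43,51),[42,50),[41,49),[40,48),[39,47),[38,46),[37,45),[36,44); WM=34
i=13 t=45 v=4: → [45,53),[44,52),[43,51),[42,50),[41,49),[40,48),[39,47),[38,46); WM=34
i=14 t=19 v=9: DROP (t<34-0); WM=43; [27,35) fires=6 [28,36) fires=6 [29,37) fires=14 [30,38) fires=14 [31,39) fires=14 [32,40) fires=14 [33,41) fires=8 [34,42) fires=8 [35,43) fires=8

11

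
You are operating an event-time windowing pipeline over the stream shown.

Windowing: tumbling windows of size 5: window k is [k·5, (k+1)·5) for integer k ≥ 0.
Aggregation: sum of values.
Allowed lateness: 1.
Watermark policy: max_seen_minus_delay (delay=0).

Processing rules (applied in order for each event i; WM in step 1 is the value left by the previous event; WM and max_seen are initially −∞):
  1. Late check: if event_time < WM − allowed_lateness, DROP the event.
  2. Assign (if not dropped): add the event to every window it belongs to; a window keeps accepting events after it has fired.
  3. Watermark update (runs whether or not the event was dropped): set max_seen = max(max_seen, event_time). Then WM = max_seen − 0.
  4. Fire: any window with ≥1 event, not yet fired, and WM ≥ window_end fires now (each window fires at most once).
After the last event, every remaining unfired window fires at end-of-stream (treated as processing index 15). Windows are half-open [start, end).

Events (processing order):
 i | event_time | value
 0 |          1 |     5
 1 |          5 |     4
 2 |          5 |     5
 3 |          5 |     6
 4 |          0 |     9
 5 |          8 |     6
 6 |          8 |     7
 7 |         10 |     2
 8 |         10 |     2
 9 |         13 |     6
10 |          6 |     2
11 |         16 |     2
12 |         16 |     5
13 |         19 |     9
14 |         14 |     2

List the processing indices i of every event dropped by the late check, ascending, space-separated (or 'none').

4 10 14

i=0 t=1 v=5: → [0,5); WM=1
i=1 t=5 v=4: → [5,10); WM=5; [0,5) fires=5
i=2 t=5 v=5: → [5,10); WM=5
i=3 t=5 v=6: → [5,10); WM=5
i=4 t=0 v=9: DROP (t<5-1); WM=5
i=5 t=8 v=6: → [5,10); WM=8
i=6 t=8 v=7: → [5,10); WM=8
i=7 t=10 v=2: → [10,15); WM=10; [5,10) fires=28
i=8 t=10 v=2: → [10,15); WM=10
i=9 t=13 v=6: → [10,15); WM=13
i=10 t=6 v=2: DROP (t<13-1); WM=13
i=11 t=16 v=2: → [15,20); WM=16; [10,15) fires=10
i=12 t=16 v=5: → [15,20); WM=16
i=13 t=19 v=9: → [15,20); WM=19
i=14 t=14 v=2: DROP (t<19-1); WM=19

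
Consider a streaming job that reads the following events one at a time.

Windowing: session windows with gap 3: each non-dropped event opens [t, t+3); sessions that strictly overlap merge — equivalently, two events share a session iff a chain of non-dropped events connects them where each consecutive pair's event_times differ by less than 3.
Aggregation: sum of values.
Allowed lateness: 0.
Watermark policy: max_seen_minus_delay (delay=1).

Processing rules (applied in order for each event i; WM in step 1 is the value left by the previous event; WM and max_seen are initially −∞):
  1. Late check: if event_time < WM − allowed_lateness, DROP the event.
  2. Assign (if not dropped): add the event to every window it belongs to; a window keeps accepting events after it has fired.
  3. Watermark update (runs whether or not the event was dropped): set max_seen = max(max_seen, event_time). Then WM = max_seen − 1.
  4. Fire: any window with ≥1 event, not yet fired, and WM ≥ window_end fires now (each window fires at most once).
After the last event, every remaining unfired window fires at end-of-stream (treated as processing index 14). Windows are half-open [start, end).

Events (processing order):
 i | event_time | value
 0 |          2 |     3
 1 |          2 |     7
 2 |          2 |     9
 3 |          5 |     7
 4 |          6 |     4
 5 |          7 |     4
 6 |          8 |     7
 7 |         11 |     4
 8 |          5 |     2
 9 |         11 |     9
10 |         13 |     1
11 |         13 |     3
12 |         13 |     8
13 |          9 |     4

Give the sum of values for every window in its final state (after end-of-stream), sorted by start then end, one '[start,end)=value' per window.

[2,5)=19 [5,11)=22 [11,16)=25

i=0 t=2 v=3: → [2,5); WM=1
i=1 t=2 v=7: → [2,5); WM=1
i=2 t=2 v=9: → [2,5); WM=1
i=3 t=5 v=7: → [5,8); WM=4
i=4 t=6 v=4: → [5,9); WM=5
i=5 t=7 v=4: → [5,10); WM=6
i=6 t=8 v=7: → [5,11); WM=7
i=7 t=11 v=4: → [11,14); WM=10
i=8 t=5 v=2: DROP (t<10-0); WM=10
i=9 t=11 v=9: → [11,14); WM=10
i=10 t=13 v=1: → [11,16); WM=12
i=11 t=13 v=3: → [11,16); WM=12
i=12 t=13 v=8: → [11,16); WM=12
i=13 t=9 v=4: DROP (t<12-0); WM=12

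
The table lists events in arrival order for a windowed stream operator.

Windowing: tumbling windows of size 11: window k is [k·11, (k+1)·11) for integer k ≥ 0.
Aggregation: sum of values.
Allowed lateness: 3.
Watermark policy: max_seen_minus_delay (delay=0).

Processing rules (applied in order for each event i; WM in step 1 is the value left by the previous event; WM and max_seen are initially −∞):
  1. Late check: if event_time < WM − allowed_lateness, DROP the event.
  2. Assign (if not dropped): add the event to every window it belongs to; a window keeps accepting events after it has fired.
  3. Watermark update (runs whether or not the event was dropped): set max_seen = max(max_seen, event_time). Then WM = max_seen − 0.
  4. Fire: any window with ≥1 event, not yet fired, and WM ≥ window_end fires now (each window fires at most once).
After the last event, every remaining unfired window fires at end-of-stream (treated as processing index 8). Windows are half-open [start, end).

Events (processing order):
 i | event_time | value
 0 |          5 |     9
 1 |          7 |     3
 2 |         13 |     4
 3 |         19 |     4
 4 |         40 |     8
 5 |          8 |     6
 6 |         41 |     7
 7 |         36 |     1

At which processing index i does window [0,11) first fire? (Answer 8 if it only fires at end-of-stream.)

i=0 t=5 v=9: → [0,11); WM=5
i=1 t=7 v=3: → [0,11); WM=7
i=2 t=13 v=4: → [11,22); WM=13; [0,11) fires=12
i=3 t=19 v=4: → [11,22); WM=19
i=4 t=40 v=8: → [33,44); WM=40; [11,22) fires=8
i=5 t=8 v=6: DROP (t<40-3); WM=40
i=6 t=41 v=7: → [33,44); WM=41
i=7 t=36 v=1: DROP (t<41-3); WM=41

2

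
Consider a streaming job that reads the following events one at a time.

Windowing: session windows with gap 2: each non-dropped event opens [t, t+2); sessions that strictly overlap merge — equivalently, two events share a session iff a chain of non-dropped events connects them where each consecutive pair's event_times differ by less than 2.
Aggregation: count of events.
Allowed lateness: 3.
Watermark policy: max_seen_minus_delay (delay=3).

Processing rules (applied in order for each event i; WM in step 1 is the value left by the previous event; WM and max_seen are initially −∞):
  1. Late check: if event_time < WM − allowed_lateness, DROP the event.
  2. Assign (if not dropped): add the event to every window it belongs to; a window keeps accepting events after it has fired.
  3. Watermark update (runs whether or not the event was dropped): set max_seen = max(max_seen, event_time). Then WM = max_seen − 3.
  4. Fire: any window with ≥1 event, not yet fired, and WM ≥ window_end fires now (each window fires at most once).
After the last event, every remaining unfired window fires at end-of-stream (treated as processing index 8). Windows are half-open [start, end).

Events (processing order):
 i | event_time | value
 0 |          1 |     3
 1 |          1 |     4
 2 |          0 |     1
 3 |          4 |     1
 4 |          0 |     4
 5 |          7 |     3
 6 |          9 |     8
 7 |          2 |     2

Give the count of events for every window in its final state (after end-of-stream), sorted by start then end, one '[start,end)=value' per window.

[0,3)=4 [4,6)=1 [7,9)=1 [9,11)=1

i=0 t=1 v=3: → [1,3); WM=-2
i=1 t=1 v=4: → [1,3); WM=-2
i=2 t=0 v=1: → [0,3); WM=-2
i=3 t=4 v=1: → [4,6); WM=1
i=4 t=0 v=4: → [0,3); WM=1
i=5 t=7 v=3: → [7,9); WM=4
i=6 t=9 v=8: → [9,11); WM=6
i=7 t=2 v=2: DROP (t<6-3); WM=6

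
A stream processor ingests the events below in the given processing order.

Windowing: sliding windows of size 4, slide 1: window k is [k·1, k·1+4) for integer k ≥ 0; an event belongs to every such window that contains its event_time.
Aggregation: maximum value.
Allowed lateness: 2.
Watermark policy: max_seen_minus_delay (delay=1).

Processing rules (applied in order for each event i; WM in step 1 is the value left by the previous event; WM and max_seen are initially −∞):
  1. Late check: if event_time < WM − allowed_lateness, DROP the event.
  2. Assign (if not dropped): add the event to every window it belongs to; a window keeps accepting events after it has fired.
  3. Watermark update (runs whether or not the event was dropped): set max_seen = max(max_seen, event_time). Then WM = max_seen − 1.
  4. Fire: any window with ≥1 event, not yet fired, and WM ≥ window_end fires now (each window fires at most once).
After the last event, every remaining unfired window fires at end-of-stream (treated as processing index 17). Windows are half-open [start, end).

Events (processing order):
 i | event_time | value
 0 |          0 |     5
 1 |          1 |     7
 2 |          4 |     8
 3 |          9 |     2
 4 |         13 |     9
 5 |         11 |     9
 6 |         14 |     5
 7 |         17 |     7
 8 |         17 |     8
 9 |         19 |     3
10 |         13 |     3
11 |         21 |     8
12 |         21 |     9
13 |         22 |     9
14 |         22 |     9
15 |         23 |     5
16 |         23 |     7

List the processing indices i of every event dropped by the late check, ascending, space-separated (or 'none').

10

i=0 t=0 v=5: → [0,4); WM=-1
i=1 t=1 v=7: → [1,5),[0,4); WM=0
i=2 t=4 v=8: → [4,8),[3,7),[2,6),[1,5); WM=3
i=3 t=9 v=2: → [9,13),[8,12),[7,11),[6,10); WM=8; [0,4) fires=7 [1,5) fires=8 [2,6) fires=8 [3,7) fires=8 [4,8) fires=8
i=4 t=13 v=9: → [13,17),[12,16),[11,15),[10,14); WM=12; [6,10) fires=2 [7,11) fires=2 [8,12) fires=2
i=5 t=11 v=9: → [11,15),[10,14),[9,13),[8,12); WM=12
i=6 t=14 v=5: → [14,18),[13,17),[12,16),[11,15); WM=13; [9,13) fires=9
i=7 t=17 v=7: → [17,21),[16,20),[15,19),[14,18); WM=16; [10,14) fires=9 [11,15) fires=9 [12,16) fires=9
i=8 t=17 v=8: → [17,21),[16,20),[15,19),[14,18); WM=16
i=9 t=19 v=3: → [19,23),[18,22),[17,21),[16,20); WM=18; [13,17) fires=9 [14,18) fires=8
i=10 t=13 v=3: DROP (t<18-2); WM=18
i=11 t=21 v=8: → [21,25),[20,24),[19,23),[18,22); WM=20; [15,19) fires=8 [16,20) fires=8
i=12 t=21 v=9: → [21,25),[20,24),[19,23),[18,22); WM=20
i=13 t=22 v=9: → [22,26),[21,25),[20,24),[19,23); WM=21; [17,21) fires=8
i=14 t=22 v=9: → [22,26),[21,25),[20,24),[19,23); WM=21
i=15 t=23 v=5: → [23,27),[22,26),[21,25),[20,24); WM=22; [18,22) fires=9
i=16 t=23 v=7: → [23,27),[22,26),[21,25),[20,24); WM=22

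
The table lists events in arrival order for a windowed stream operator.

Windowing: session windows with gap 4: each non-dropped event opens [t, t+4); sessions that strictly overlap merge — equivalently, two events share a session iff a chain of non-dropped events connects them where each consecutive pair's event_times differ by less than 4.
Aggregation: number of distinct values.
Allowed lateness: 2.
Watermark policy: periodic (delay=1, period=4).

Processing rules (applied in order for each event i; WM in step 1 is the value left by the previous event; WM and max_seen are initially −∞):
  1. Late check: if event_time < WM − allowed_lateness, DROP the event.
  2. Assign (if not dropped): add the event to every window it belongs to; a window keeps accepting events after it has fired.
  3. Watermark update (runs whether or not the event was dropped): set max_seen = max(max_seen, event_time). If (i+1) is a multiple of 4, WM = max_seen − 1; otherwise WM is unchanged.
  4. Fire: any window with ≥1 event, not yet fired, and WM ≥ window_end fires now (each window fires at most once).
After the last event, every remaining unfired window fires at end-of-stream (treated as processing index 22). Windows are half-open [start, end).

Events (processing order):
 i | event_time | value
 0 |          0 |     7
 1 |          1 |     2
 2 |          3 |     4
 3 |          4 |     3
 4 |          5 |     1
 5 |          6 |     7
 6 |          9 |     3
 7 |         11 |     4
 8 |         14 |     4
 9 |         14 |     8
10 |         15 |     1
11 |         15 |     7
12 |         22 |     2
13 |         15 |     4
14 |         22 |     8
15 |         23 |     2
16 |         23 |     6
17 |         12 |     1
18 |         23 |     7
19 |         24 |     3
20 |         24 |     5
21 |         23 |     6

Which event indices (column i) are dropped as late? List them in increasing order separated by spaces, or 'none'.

i=0 t=0 v=7: → [0,4); WM=−∞
i=1 t=1 v=2: → [0,5); WM=−∞
i=2 t=3 v=4: → [0,7); WM=−∞
i=3 t=4 v=3: → [0,8); WM=3
i=4 t=5 v=1: → [0,9); WM=3
i=5 t=6 v=7: → [0,10); WM=3
i=6 t=9 v=3: → [0,13); WM=3
i=7 t=11 v=4: → [0,15); WM=10
i=8 t=14 v=4: → [0,18); WM=10
i=9 t=14 v=8: → [0,18); WM=10
i=10 t=15 v=1: → [0,19); WM=10
i=11 t=15 v=7: → [0,19); WM=14
i=12 t=22 v=2: → [22,26); WM=14
i=13 t=15 v=4: → [0,19); WM=14
i=14 t=22 v=8: → [22,26); WM=14
i=15 t=23 v=2: → [22,27); WM=22
i=16 t=23 v=6: → [22,27); WM=22
i=17 t=12 v=1: DROP (t<22-2); WM=22
i=18 t=23 v=7: → [22,27); WM=22
i=19 t=24 v=3: → [22,28); WM=23
i=20 t=24 v=5: → [22,28); WM=23
i=21 t=23 v=6: → [22,28); WM=23

17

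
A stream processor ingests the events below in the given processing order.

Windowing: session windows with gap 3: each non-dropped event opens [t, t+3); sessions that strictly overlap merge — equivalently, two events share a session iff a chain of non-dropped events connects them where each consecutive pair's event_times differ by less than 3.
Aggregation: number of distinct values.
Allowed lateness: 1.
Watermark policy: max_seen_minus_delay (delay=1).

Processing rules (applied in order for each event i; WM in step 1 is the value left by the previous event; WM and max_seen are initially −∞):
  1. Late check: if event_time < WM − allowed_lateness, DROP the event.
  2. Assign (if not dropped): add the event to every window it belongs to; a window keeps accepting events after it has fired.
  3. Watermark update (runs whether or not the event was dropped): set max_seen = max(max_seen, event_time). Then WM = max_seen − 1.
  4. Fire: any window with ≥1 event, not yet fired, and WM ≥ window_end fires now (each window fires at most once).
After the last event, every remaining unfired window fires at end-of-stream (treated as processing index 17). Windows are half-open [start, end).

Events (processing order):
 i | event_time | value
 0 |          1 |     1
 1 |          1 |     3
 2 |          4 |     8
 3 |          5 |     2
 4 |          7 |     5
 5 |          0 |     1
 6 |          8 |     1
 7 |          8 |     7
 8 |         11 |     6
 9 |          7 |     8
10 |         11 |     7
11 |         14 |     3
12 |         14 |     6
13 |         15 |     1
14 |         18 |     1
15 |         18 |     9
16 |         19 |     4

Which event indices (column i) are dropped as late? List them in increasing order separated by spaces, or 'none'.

i=0 t=1 v=1: → [1,4); WM=0
i=1 t=1 v=3: → [1,4); WM=0
i=2 t=4 v=8: → [4,7); WM=3
i=3 t=5 v=2: → [4,8); WM=4
i=4 t=7 v=5: → [4,10); WM=6
i=5 t=0 v=1: DROP (t<6-1); WM=6
i=6 t=8 v=1: → [4,11); WM=7
i=7 t=8 v=7: → [4,11); WM=7
i=8 t=11 v=6: → [11,14); WM=10
i=9 t=7 v=8: DROP (t<10-1); WM=10
i=10 t=11 v=7: → [11,14); WM=10
i=11 t=14 v=3: → [14,17); WM=13
i=12 t=14 v=6: → [14,17); WM=13
i=13 t=15 v=1: → [14,18); WM=14
i=14 t=18 v=1: → [18,21); WM=17
i=15 t=18 v=9: → [18,21); WM=17
i=16 t=19 v=4: → [18,22); WM=18

5 9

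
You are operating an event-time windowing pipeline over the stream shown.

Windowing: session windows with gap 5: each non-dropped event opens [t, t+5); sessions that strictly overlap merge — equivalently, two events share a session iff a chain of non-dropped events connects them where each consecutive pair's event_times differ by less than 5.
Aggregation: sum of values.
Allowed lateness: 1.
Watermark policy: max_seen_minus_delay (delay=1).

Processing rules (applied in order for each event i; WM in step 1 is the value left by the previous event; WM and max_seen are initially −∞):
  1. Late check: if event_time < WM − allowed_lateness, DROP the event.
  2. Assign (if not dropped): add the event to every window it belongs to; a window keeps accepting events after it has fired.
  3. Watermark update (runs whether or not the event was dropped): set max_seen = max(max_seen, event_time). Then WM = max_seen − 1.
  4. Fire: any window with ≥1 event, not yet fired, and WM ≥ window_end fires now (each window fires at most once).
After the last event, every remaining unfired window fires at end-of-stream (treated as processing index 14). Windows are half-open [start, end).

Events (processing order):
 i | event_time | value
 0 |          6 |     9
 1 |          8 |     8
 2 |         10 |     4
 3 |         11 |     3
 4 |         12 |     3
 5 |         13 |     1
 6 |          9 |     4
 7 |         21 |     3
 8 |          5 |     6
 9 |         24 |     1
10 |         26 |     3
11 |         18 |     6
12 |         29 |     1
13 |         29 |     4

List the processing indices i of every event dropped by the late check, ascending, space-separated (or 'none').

i=0 t=6 v=9: → [6,11); WM=5
i=1 t=8 v=8: → [6,13); WM=7
i=2 t=10 v=4: → [6,15); WM=9
i=3 t=11 v=3: → [6,16); WM=10
i=4 t=12 v=3: → [6,17); WM=11
i=5 t=13 v=1: → [6,18); WM=12
i=6 t=9 v=4: DROP (t<12-1); WM=12
i=7 t=21 v=3: → [21,26); WM=20
i=8 t=5 v=6: DROP (t<20-1); WM=20
i=9 t=24 v=1: → [21,29); WM=23
i=10 t=26 v=3: → [21,31); WM=25
i=11 t=18 v=6: DROP (t<25-1); WM=25
i=12 t=29 v=1: → [21,34); WM=28
i=13 t=29 v=4: → [21,34); WM=28

6 8 11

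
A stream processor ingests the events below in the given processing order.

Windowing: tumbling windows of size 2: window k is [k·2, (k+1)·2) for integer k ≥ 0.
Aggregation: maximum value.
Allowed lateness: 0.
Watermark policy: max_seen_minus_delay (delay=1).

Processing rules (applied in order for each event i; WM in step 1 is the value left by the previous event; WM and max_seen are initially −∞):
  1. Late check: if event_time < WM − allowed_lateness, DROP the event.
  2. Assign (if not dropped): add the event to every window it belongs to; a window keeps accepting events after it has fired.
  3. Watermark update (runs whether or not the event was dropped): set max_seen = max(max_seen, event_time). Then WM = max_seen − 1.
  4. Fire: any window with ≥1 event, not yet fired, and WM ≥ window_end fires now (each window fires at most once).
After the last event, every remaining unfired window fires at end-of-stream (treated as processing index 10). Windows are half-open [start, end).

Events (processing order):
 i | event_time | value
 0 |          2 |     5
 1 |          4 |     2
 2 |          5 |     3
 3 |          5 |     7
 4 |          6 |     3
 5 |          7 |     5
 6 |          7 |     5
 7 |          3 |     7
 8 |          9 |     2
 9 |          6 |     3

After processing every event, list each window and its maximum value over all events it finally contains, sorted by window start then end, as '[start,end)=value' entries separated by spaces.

i=0 t=2 v=5: → [2,4); WM=1
i=1 t=4 v=2: → [4,6); WM=3
i=2 t=5 v=3: → [4,6); WM=4; [2,4) fires=5
i=3 t=5 v=7: → [4,6); WM=4
i=4 t=6 v=3: → [6,8); WM=5
i=5 t=7 v=5: → [6,8); WM=6; [4,6) fires=7
i=6 t=7 v=5: → [6,8); WM=6
i=7 t=3 v=7: DROP (t<6-0); WM=6
i=8 t=9 v=2: → [8,10); WM=8; [6,8) fires=5
i=9 t=6 v=3: DROP (t<8-0); WM=8

[2,4)=5 [4,6)=7 [6,8)=5 [8,10)=2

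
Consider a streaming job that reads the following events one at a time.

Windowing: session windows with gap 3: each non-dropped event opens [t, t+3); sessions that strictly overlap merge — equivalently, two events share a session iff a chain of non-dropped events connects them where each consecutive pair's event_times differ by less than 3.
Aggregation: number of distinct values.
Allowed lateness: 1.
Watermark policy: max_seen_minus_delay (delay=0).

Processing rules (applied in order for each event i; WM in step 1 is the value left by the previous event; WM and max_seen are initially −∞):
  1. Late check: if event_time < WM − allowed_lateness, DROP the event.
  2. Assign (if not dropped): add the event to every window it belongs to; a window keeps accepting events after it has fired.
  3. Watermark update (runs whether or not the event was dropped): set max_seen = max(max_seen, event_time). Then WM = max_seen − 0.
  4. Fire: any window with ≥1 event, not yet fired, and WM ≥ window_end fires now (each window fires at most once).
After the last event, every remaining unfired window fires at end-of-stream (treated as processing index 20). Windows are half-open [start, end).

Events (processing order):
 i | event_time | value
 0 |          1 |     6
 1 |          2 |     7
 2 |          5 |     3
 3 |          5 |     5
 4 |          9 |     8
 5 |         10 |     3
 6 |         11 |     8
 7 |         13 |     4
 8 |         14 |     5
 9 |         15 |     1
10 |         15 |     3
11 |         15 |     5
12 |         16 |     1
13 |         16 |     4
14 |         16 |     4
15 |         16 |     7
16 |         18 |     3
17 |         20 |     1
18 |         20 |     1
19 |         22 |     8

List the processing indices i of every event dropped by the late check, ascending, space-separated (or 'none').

i=0 t=1 v=6: → [1,4); WM=1
i=1 t=2 v=7: → [1,5); WM=2
i=2 t=5 v=3: → [5,8); WM=5
i=3 t=5 v=5: → [5,8); WM=5
i=4 t=9 v=8: → [9,12); WM=9
i=5 t=10 v=3: → [9,13); WM=10
i=6 t=11 v=8: → [9,14); WM=11
i=7 t=13 v=4: → [9,16); WM=13
i=8 t=14 v=5: → [9,17); WM=14
i=9 t=15 v=1: → [9,18); WM=15
i=10 t=15 v=3: → [9,18); WM=15
i=11 t=15 v=5: → [9,18); WM=15
i=12 t=16 v=1: → [9,19); WM=16
i=13 t=16 v=4: → [9,19); WM=16
i=14 t=16 v=4: → [9,19); WM=16
i=15 t=16 v=7: → [9,19); WM=16
i=16 t=18 v=3: → [9,21); WM=18
i=17 t=20 v=1: → [9,23); WM=20
i=18 t=20 v=1: → [9,23); WM=20
i=19 t=22 v=8: → [9,25); WM=22

none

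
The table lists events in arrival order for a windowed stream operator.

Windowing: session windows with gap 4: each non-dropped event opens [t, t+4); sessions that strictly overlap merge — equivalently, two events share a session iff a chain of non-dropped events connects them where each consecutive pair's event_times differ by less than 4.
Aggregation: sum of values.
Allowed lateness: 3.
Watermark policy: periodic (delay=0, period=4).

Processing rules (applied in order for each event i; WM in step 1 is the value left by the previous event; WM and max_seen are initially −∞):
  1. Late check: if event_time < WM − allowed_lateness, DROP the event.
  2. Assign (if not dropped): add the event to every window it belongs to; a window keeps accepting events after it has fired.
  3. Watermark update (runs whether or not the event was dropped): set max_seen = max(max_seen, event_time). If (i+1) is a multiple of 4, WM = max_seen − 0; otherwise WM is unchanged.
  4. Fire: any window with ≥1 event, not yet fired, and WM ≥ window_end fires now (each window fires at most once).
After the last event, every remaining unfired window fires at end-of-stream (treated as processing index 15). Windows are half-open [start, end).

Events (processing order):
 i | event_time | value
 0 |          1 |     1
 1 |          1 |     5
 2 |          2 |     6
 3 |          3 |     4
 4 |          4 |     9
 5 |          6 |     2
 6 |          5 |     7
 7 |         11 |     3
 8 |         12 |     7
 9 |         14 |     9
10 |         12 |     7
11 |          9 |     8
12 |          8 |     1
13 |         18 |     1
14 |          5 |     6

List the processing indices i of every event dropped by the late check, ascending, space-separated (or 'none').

12 14

i=0 t=1 v=1: → [1,5); WM=−∞
i=1 t=1 v=5: → [1,5); WM=−∞
i=2 t=2 v=6: → [1,6); WM=−∞
i=3 t=3 v=4: → [1,7); WM=3
i=4 t=4 v=9: → [1,8); WM=3
i=5 t=6 v=2: → [1,10); WM=3
i=6 t=5 v=7: → [1,10); WM=3
i=7 t=11 v=3: → [11,15); WM=11
i=8 t=12 v=7: → [11,16); WM=11
i=9 t=14 v=9: → [11,18); WM=11
i=10 t=12 v=7: → [11,18); WM=11
i=11 t=9 v=8: → [1,18); WM=14
i=12 t=8 v=1: DROP (t<14-3); WM=14
i=13 t=18 v=1: → [18,22); WM=14
i=14 t=5 v=6: DROP (t<14-3); WM=14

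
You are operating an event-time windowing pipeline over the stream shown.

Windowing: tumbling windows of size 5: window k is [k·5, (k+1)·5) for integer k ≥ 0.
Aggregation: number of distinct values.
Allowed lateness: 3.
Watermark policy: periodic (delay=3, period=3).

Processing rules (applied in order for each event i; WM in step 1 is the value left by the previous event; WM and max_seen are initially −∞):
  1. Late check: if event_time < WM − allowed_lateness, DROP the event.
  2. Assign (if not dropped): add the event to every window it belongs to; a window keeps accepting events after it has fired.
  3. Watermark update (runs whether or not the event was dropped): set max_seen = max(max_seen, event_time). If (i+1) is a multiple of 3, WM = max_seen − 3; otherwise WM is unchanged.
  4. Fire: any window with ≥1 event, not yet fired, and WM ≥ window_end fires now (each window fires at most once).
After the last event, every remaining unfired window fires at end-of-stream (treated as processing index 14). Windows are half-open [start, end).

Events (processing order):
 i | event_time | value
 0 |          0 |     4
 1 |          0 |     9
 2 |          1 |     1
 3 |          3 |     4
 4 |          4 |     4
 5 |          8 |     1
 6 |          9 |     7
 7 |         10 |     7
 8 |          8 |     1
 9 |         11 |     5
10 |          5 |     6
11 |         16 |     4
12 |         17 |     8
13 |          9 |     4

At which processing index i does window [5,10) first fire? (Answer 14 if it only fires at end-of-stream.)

i=0 t=0 v=4: → [0,5); WM=−∞
i=1 t=0 v=9: → [0,5); WM=−∞
i=2 t=1 v=1: → [0,5); WM=-2
i=3 t=3 v=4: → [0,5); WM=-2
i=4 t=4 v=4: → [0,5); WM=-2
i=5 t=8 v=1: → [5,10); WM=5; [0,5) fires=3
i=6 t=9 v=7: → [5,10); WM=5
i=7 t=10 v=7: → [10,15); WM=5
i=8 t=8 v=1: → [5,10); WM=7
i=9 t=11 v=5: → [10,15); WM=7
i=10 t=5 v=6: → [5,10); WM=7
i=11 t=16 v=4: → [15,20); WM=13; [5,10) fires=3
i=12 t=17 v=8: → [15,20); WM=13
i=13 t=9 v=4: DROP (t<13-3); WM=13

11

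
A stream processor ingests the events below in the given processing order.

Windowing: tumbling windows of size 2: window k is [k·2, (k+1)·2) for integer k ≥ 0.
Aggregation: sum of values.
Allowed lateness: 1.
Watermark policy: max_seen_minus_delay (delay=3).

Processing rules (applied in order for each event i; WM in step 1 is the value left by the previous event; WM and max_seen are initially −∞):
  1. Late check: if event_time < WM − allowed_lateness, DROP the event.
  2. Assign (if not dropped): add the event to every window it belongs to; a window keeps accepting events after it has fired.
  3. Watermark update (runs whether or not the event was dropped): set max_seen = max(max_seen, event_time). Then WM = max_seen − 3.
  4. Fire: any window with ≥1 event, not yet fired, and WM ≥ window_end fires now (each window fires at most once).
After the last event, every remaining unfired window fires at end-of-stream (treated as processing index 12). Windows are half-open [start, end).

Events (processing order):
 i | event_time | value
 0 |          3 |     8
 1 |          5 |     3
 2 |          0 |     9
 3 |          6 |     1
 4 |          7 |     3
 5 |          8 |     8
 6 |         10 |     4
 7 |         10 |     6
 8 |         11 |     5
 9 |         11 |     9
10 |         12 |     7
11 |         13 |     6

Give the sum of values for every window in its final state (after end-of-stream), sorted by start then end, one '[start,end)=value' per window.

i=0 t=3 v=8: → [2,4); WM=0
i=1 t=5 v=3: → [4,6); WM=2
i=2 t=0 v=9: DROP (t<2-1); WM=2
i=3 t=6 v=1: → [6,8); WM=3
i=4 t=7 v=3: → [6,8); WM=4; [2,4) fires=8
i=5 t=8 v=8: → [8,10); WM=5
i=6 t=10 v=4: → [10,12); WM=7; [4,6) fires=3
i=7 t=10 v=6: → [10,12); WM=7
i=8 t=11 v=5: → [10,12); WM=8; [6,8) fires=4
i=9 t=11 v=9: → [10,12); WM=8
i=10 t=12 v=7: → [12,14); WM=9
i=11 t=13 v=6: → [12,14); WM=10; [8,10) fires=8

[2,4)=8 [4,6)=3 [6,8)=4 [8,10)=8 [10,12)=24 [12,14)=13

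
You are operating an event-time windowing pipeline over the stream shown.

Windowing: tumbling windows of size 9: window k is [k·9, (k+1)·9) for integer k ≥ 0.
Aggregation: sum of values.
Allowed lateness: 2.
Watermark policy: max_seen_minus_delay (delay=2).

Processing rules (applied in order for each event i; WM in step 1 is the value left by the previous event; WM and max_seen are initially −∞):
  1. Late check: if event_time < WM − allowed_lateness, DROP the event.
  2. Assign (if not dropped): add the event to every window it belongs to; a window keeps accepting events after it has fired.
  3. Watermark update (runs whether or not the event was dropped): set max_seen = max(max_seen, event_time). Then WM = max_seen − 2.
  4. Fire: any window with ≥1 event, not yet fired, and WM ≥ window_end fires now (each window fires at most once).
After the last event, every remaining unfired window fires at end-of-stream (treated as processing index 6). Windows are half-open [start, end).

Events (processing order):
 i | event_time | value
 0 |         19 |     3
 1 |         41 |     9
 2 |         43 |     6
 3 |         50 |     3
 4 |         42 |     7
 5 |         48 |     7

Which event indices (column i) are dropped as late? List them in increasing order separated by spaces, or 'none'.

i=0 t=19 v=3: → [18,27); WM=17
i=1 t=41 v=9: → [36,45); WM=39; [18,27) fires=3
i=2 t=43 v=6: → [36,45); WM=41
i=3 t=50 v=3: → [45,54); WM=48; [36,45) fires=15
i=4 t=42 v=7: DROP (t<48-2); WM=48
i=5 t=48 v=7: → [45,54); WM=48

4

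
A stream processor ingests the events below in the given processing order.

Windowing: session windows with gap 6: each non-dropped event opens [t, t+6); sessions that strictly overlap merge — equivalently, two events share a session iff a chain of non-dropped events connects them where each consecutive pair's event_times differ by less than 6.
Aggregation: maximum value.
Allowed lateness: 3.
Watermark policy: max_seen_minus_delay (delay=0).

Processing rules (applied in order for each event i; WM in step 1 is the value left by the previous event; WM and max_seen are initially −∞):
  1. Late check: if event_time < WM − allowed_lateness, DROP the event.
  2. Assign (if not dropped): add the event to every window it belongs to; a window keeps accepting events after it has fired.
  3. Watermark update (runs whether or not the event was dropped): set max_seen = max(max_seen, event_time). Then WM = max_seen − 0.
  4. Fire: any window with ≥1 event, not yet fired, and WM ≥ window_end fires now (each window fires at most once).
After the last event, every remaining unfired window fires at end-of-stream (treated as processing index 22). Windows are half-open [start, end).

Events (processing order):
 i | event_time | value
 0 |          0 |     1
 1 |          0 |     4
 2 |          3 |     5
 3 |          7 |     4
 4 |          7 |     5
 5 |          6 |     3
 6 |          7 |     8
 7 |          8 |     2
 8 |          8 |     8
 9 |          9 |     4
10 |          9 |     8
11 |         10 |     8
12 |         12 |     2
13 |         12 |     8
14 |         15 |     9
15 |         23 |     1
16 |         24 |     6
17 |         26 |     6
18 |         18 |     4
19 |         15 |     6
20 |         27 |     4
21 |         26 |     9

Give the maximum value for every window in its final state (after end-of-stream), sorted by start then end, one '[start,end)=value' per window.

[0,21)=9 [23,33)=9

i=0 t=0 v=1: → [0,6); WM=0
i=1 t=0 v=4: → [0,6); WM=0
i=2 t=3 v=5: → [0,9); WM=3
i=3 t=7 v=4: → [0,13); WM=7
i=4 t=7 v=5: → [0,13); WM=7
i=5 t=6 v=3: → [0,13); WM=7
i=6 t=7 v=8: → [0,13); WM=7
i=7 t=8 v=2: → [0,14); WM=8
i=8 t=8 v=8: → [0,14); WM=8
i=9 t=9 v=4: → [0,15); WM=9
i=10 t=9 v=8: → [0,15); WM=9
i=11 t=10 v=8: → [0,16); WM=10
i=12 t=12 v=2: → [0,18); WM=12
i=13 t=12 v=8: → [0,18); WM=12
i=14 t=15 v=9: → [0,21); WM=15
i=15 t=23 v=1: → [23,29); WM=23
i=16 t=24 v=6: → [23,30); WM=24
i=17 t=26 v=6: → [23,32); WM=26
i=18 t=18 v=4: DROP (t<26-3); WM=26
i=19 t=15 v=6: DROP (t<26-3); WM=26
i=20 t=27 v=4: → [23,33); WM=27
i=21 t=26 v=9: → [23,33); WM=27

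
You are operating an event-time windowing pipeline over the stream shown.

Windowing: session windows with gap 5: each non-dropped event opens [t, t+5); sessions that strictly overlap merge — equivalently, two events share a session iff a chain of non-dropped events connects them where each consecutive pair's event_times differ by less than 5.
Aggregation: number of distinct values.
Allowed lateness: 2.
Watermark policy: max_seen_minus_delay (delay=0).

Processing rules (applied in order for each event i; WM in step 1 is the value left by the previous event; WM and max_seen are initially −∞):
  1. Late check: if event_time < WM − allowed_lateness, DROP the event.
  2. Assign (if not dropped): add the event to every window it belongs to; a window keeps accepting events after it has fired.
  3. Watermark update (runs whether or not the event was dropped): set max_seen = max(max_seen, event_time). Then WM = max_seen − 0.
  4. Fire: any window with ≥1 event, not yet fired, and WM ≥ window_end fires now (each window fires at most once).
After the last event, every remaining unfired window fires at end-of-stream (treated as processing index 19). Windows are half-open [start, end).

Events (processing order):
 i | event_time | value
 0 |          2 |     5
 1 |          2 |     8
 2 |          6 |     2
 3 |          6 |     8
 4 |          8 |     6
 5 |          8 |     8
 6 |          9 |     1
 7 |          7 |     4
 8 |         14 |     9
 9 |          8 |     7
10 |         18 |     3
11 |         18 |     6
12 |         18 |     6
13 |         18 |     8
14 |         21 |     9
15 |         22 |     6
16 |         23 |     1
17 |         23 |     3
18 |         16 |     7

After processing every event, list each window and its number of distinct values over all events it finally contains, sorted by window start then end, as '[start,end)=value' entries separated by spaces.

i=0 t=2 v=5: → [2,7); WM=2
i=1 t=2 v=8: → [2,7); WM=2
i=2 t=6 v=2: → [2,11); WM=6
i=3 t=6 v=8: → [2,11); WM=6
i=4 t=8 v=6: → [2,13); WM=8
i=5 t=8 v=8: → [2,13); WM=8
i=6 t=9 v=1: → [2,14); WM=9
i=7 t=7 v=4: → [2,14); WM=9
i=8 t=14 v=9: → [14,19); WM=14
i=9 t=8 v=7: DROP (t<14-2); WM=14
i=10 t=18 v=3: → [14,23); WM=18
i=11 t=18 v=6: → [14,23); WM=18
i=12 t=18 v=6: → [14,23); WM=18
i=13 t=18 v=8: → [14,23); WM=18
i=14 t=21 v=9: → [14,26); WM=21
i=15 t=22 v=6: → [14,27); WM=22
i=16 t=23 v=1: → [14,28); WM=23
i=17 t=23 v=3: → [14,28); WM=23
i=18 t=16 v=7: DROP (t<23-2); WM=23

[2,14)=6 [14,28)=5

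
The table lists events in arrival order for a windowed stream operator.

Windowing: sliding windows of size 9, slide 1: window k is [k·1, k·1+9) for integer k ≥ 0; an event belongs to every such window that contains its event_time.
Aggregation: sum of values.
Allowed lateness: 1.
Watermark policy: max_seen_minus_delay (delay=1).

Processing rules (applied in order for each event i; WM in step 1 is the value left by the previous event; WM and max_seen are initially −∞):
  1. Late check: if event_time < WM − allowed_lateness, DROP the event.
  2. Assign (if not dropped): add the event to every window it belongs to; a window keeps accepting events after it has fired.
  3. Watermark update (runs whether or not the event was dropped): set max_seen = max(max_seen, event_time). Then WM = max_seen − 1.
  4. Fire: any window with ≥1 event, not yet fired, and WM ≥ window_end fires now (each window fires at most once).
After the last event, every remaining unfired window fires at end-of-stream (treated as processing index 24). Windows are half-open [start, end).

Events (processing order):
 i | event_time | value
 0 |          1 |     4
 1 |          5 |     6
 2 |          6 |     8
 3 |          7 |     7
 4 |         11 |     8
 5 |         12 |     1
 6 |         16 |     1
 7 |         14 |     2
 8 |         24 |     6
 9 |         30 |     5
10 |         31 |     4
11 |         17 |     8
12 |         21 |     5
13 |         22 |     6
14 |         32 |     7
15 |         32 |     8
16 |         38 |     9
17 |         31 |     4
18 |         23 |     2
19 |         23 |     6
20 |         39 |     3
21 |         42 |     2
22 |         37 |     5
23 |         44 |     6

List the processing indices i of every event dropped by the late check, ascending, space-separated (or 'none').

i=0 t=1 v=4: → [1,10),[0,9); WM=0
i=1 t=5 v=6: → [5,14),[4,13),[3,12),[2,11),[1,10),[0,9); WM=4
i=2 t=6 v=8: → [6,15),[5,14),[4,13),[3,12),[2,11),[1,10),[0,9); WM=5
i=3 t=7 v=7: → [7,16),[6,15),[5,14),[4,13),[3,12),[2,11),[1,10),[0,9); WM=6
i=4 t=11 v=8: → [11,20),[10,19),[9,18),[8,17),[7,16),[6,15),[5,14),[4,13),[3,12); WM=10; [0,9) fires=25 [1,10) fires=25
i=5 t=12 v=1: → [12,21),[11,20),[10,19),[9,18),[8,17),[7,16),[6,15),[5,14),[4,13); WM=11; [2,11) fires=21
i=6 t=16 v=1: → [16,25),[15,24),[14,23),[13,22),[12,21),[11,20),[10,19),[9,18),[8,17); WM=15; [3,12) fires=29 [4,13) fires=30 [5,14) fires=30 [6,15) fires=24
i=7 t=14 v=2: → [14,23),[13,22),[12,21),[11,20),[10,19),[9,18),[8,17),[7,16),[6,15); WM=15
i=8 t=24 v=6: → [24,33),[23,32),[22,31),[21,30),[20,29),[19,28),[18,27),[17,26),[16,25); WM=23; [7,16) fires=18 [8,17) fires=12 [9,18) fires=12 [10,19) fires=12 [11,20) fires=12 [12,21) fires=4 [13,22) fires=3 [14,23) fires=3
i=9 t=30 v=5: → [30,39),[29,38),[28,37),[27,36),[26,35),[25,34),[24,33),[23,32),[22,31); WM=29; [15,24) fires=1 [16,25) fires=7 [17,26) fires=6 [18,27) fires=6 [19,28) fires=6 [20,29) fires=6
i=10 t=31 v=4: → [31,40),[30,39),[29,38),[28,37),[27,36),[26,35),[25,34),[24,33),[23,32); WM=30; [21,30) fires=6
i=11 t=17 v=8: DROP (t<30-1); WM=30
i=12 t=21 v=5: DROP (t<30-1); WM=30
i=13 t=22 v=6: DROP (t<30-1); WM=30
i=14 t=32 v=7: → [32,41),[31,40),[30,39),[29,38),[28,37),[27,36),[26,35),[25,34),[24,33); WM=31; [22,31) fires=11
i=15 t=32 v=8: → [32,41),[31,40),[30,39),[29,38),[28,37),[27,36),[26,35),[25,34),[24,33); WM=31
i=16 t=38 v=9: → [38,47),[37,46),[36,45),[35,44),[34,43),[33,42),[32,41),[31,40),[30,39); WM=37; [23,32) fires=15 [24,33) fires=30 [25,34) fires=24 [26,35) fires=24 [27,36) fires=24 [28,37) fires=24
i=17 t=31 v=4: DROP (t<37-1); WM=37
i=18 t=23 v=2: DROP (t<37-1); WM=37
i=19 t=23 v=6: DROP (t<37-1); WM=37
i=20 t=39 v=3: → [39,48),[38,47),[37,46),[36,45),[35,44),[34,43),[33,42),[32,41),[31,40); WM=38; [29,38) fires=24
i=21 t=42 v=2: → [42,51),[41,50),[40,49),[39,48),[38,47),[37,46),[36,45),[35,44),[34,43); WM=41; [30,39) fires=33 [31,40) fires=31 [32,41) fires=27
i=22 t=37 v=5: DROP (t<41-1); WM=41
i=23 t=44 v=6: → [44,53),[43,52),[42,51),[41,50),[40,49),[39,48),[38,47),[37,46),[36,45); WM=43; [33,42) fires=12 [34,43) fires=14

11 12 13 17 18 19 22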